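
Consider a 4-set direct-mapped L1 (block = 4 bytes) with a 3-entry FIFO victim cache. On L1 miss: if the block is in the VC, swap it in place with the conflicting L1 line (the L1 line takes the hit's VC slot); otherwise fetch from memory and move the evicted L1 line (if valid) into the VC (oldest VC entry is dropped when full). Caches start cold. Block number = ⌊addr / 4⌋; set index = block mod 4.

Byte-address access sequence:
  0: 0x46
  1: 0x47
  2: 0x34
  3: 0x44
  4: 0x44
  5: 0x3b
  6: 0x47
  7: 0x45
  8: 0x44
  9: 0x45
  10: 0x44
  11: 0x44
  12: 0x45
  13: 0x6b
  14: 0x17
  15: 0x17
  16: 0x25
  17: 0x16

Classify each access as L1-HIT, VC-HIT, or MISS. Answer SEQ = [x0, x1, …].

  [0] addr=0x46 blk=17 s=1: MISS | VC []
  [1] addr=0x47 blk=17 s=1: L1-HIT | VC []
  [2] addr=0x34 blk=13 s=1: MISS | VC [17]
  [3] addr=0x44 blk=17 s=1: VC-HIT | VC [13]
  [4] addr=0x44 blk=17 s=1: L1-HIT | VC [13]
  [5] addr=0x3b blk=14 s=2: MISS | VC [13]
  [6] addr=0x47 blk=17 s=1: L1-HIT | VC [13]
  [7] addr=0x45 blk=17 s=1: L1-HIT | VC [13]
  [8] addr=0x44 blk=17 s=1: L1-HIT | VC [13]
  [9] addr=0x45 blk=17 s=1: L1-HIT | VC [13]
  [10] addr=0x44 blk=17 s=1: L1-HIT | VC [13]
  [11] addr=0x44 blk=17 s=1: L1-HIT | VC [13]
  [12] addr=0x45 blk=17 s=1: L1-HIT | VC [13]
  [13] addr=0x6b blk=26 s=2: MISS | VC [13, 14]
  [14] addr=0x17 blk=5 s=1: MISS | VC [13, 14, 17]
  [15] addr=0x17 blk=5 s=1: L1-HIT | VC [13, 14, 17]
  [16] addr=0x25 blk=9 s=1: MISS | VC [14, 17, 5]
  [17] addr=0x16 blk=5 s=1: VC-HIT | VC [14, 17, 9]

SEQ = [MISS, L1-HIT, MISS, VC-HIT, L1-HIT, MISS, L1-HIT, L1-HIT, L1-HIT, L1-HIT, L1-HIT, L1-HIT, L1-HIT, MISS, MISS, L1-HIT, MISS, VC-HIT]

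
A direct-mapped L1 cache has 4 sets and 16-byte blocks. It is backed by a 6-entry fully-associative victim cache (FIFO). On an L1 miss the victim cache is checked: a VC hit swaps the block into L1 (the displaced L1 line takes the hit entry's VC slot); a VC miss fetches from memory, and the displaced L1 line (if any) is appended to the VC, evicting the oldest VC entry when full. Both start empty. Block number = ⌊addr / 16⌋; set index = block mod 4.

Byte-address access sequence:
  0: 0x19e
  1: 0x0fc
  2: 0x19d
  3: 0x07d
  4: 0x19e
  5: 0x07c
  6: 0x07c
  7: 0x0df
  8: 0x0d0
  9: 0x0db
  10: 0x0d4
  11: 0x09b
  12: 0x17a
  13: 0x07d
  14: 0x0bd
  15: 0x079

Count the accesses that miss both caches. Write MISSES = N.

MISSES = 7

  [0] addr=0x19e blk=25 s=1: MISS | VC []
  [1] addr=0xfc blk=15 s=3: MISS | VC []
  [2] addr=0x19d blk=25 s=1: L1-HIT | VC []
  [3] addr=0x7d blk=7 s=3: MISS | VC [15]
  [4] addr=0x19e blk=25 s=1: L1-HIT | VC [15]
  [5] addr=0x7c blk=7 s=3: L1-HIT | VC [15]
  [6] addr=0x7c blk=7 s=3: L1-HIT | VC [15]
  [7] addr=0xdf blk=13 s=1: MISS | VC [15, 25]
  [8] addr=0xd0 blk=13 s=1: L1-HIT | VC [15, 25]
  [9] addr=0xdb blk=13 s=1: L1-HIT | VC [15, 25]
  [10] addr=0xd4 blk=13 s=1: L1-HIT | VC [15, 25]
  [11] addr=0x9b blk=9 s=1: MISS | VC [15, 25, 13]
  [12] addr=0x17a blk=23 s=3: MISS | VC [15, 25, 13, 7]
  [13] addr=0x7d blk=7 s=3: VC-HIT | VC [15, 25, 13, 23]
  [14] addr=0xbd blk=11 s=3: MISS | VC [15, 25, 13, 23, 7]
  [15] addr=0x79 blk=7 s=3: VC-HIT | VC [15, 25, 13, 23, 11]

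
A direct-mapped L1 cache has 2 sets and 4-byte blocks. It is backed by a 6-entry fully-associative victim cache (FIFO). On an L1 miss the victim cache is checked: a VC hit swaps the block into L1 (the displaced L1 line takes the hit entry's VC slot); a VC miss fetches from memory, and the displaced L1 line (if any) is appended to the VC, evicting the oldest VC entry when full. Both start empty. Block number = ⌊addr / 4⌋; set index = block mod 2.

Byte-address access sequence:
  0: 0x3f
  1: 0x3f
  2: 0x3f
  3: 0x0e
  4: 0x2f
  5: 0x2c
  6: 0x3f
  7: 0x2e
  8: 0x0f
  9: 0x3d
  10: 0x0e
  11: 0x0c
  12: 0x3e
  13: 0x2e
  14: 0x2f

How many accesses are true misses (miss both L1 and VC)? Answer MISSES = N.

  [0] addr=0x3f blk=15 s=1: MISS | VC []
  [1] addr=0x3f blk=15 s=1: L1-HIT | VC []
  [2] addr=0x3f blk=15 s=1: L1-HIT | VC []
  [3] addr=0xe blk=3 s=1: MISS | VC [15]
  [4] addr=0x2f blk=11 s=1: MISS | VC [15, 3]
  [5] addr=0x2c blk=11 s=1: L1-HIT | VC [15, 3]
  [6] addr=0x3f blk=15 s=1: VC-HIT | VC [11, 3]
  [7] addr=0x2e blk=11 s=1: VC-HIT | VC [15, 3]
  [8] addr=0xf blk=3 s=1: VC-HIT | VC [15, 11]
  [9] addr=0x3d blk=15 s=1: VC-HIT | VC [3, 11]
  [10] addr=0xe blk=3 s=1: VC-HIT | VC [15, 11]
  [11] addr=0xc blk=3 s=1: L1-HIT | VC [15, 11]
  [12] addr=0x3e blk=15 s=1: VC-HIT | VC [3, 11]
  [13] addr=0x2e blk=11 s=1: VC-HIT | VC [3, 15]
  [14] addr=0x2f blk=11 s=1: L1-HIT | VC [3, 15]

MISSES = 3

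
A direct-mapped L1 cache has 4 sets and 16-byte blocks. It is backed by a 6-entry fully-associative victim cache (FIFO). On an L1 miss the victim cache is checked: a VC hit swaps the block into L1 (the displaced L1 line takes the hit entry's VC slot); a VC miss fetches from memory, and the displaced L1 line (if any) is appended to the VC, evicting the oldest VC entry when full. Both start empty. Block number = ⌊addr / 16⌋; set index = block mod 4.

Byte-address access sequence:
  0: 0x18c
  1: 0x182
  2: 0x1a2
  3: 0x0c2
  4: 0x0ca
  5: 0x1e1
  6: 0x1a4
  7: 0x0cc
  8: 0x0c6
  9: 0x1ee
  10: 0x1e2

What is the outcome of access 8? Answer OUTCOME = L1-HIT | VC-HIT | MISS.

0: 0x18c (blk 24, set 0) → MISS  vc=[]
1: 0x182 (blk 24, set 0) → L1-HIT  vc=[]
2: 0x1a2 (blk 26, set 2) → MISS  vc=[]
3: 0xc2 (blk 12, set 0) → MISS  vc=[24]
4: 0xca (blk 12, set 0) → L1-HIT  vc=[24]
5: 0x1e1 (blk 30, set 2) → MISS  vc=[24, 26]
6: 0x1a4 (blk 26, set 2) → VC-HIT  vc=[24, 30]
7: 0xcc (blk 12, set 0) → L1-HIT  vc=[24, 30]
8: 0xc6 (blk 12, set 0) → L1-HIT  vc=[24, 30]
9: 0x1ee (blk 30, set 2) → VC-HIT  vc=[24, 26]
10: 0x1e2 (blk 30, set 2) → L1-HIT  vc=[24, 26]

OUTCOME = L1-HIT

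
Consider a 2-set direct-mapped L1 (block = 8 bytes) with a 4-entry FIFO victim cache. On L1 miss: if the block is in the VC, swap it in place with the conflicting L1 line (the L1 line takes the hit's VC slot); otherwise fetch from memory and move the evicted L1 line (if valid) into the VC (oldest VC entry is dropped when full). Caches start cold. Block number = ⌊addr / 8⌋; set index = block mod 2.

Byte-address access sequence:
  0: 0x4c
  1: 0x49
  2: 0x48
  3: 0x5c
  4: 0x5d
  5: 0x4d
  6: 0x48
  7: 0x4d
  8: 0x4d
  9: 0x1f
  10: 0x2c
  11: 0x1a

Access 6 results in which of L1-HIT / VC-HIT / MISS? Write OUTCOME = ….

OUTCOME = L1-HIT

  [0] addr=0x4c blk=9 s=1: MISS | VC []
  [1] addr=0x49 blk=9 s=1: L1-HIT | VC []
  [2] addr=0x48 blk=9 s=1: L1-HIT | VC []
  [3] addr=0x5c blk=11 s=1: MISS | VC [9]
  [4] addr=0x5d blk=11 s=1: L1-HIT | VC [9]
  [5] addr=0x4d blk=9 s=1: VC-HIT | VC [11]
  [6] addr=0x48 blk=9 s=1: L1-HIT | VC [11]
  [7] addr=0x4d blk=9 s=1: L1-HIT | VC [11]
  [8] addr=0x4d blk=9 s=1: L1-HIT | VC [11]
  [9] addr=0x1f blk=3 s=1: MISS | VC [11, 9]
  [10] addr=0x2c blk=5 s=1: MISS | VC [11, 9, 3]
  [11] addr=0x1a blk=3 s=1: VC-HIT | VC [11, 9, 5]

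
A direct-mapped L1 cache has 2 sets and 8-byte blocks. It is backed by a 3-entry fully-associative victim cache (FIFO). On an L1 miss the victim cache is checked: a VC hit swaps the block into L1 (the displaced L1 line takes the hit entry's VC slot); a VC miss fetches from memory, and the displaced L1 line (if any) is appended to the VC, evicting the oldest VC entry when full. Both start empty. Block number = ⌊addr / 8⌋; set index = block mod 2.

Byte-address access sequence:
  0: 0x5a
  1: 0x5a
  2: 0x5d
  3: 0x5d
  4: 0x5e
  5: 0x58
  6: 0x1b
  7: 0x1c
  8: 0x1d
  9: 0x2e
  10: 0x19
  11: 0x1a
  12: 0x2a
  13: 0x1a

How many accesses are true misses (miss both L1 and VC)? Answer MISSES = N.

  [0] addr=0x5a blk=11 s=1: MISS | VC []
  [1] addr=0x5a blk=11 s=1: L1-HIT | VC []
  [2] addr=0x5d blk=11 s=1: L1-HIT | VC []
  [3] addr=0x5d blk=11 s=1: L1-HIT | VC []
  [4] addr=0x5e blk=11 s=1: L1-HIT | VC []
  [5] addr=0x58 blk=11 s=1: L1-HIT | VC []
  [6] addr=0x1b blk=3 s=1: MISS | VC [11]
  [7] addr=0x1c blk=3 s=1: L1-HIT | VC [11]
  [8] addr=0x1d blk=3 s=1: L1-HIT | VC [11]
  [9] addr=0x2e blk=5 s=1: MISS | VC [11, 3]
  [10] addr=0x19 blk=3 s=1: VC-HIT | VC [11, 5]
  [11] addr=0x1a blk=3 s=1: L1-HIT | VC [11, 5]
  [12] addr=0x2a blk=5 s=1: VC-HIT | VC [11, 3]
  [13] addr=0x1a blk=3 s=1: VC-HIT | VC [11, 5]

MISSES = 3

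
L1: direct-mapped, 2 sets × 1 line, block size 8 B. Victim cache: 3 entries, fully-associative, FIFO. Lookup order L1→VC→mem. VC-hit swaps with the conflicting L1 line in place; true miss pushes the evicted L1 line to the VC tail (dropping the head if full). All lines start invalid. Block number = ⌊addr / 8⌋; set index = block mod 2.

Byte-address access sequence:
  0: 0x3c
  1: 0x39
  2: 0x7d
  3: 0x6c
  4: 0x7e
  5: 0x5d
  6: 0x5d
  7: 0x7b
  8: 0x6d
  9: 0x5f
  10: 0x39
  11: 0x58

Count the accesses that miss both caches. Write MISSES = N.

MISSES = 4

0: 0x3c (blk 7, set 1) → MISS  vc=[]
1: 0x39 (blk 7, set 1) → L1-HIT  vc=[]
2: 0x7d (blk 15, set 1) → MISS  vc=[7]
3: 0x6c (blk 13, set 1) → MISS  vc=[7, 15]
4: 0x7e (blk 15, set 1) → VC-HIT  vc=[7, 13]
5: 0x5d (blk 11, set 1) → MISS  vc=[7, 13, 15]
6: 0x5d (blk 11, set 1) → L1-HIT  vc=[7, 13, 15]
7: 0x7b (blk 15, set 1) → VC-HIT  vc=[7, 13, 11]
8: 0x6d (blk 13, set 1) → VC-HIT  vc=[7, 15, 11]
9: 0x5f (blk 11, set 1) → VC-HIT  vc=[7, 15, 13]
10: 0x39 (blk 7, set 1) → VC-HIT  vc=[11, 15, 13]
11: 0x58 (blk 11, set 1) → VC-HIT  vc=[7, 15, 13]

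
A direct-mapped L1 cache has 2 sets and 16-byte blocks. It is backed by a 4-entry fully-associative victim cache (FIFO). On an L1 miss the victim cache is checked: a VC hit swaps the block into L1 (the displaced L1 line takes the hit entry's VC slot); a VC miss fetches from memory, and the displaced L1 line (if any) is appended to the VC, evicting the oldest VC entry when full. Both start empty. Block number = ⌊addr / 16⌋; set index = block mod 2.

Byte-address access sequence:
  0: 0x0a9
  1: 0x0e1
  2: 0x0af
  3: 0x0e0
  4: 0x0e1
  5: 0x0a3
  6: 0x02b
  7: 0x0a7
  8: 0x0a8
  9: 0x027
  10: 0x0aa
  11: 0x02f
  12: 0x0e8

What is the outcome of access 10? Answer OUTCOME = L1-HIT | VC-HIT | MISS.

#0 0xa9→b10/s0 MISS; vc=[]
#1 0xe1→b14/s0 MISS; vc=[10]
#2 0xaf→b10/s0 VC-HIT; vc=[14]
#3 0xe0→b14/s0 VC-HIT; vc=[10]
#4 0xe1→b14/s0 L1-HIT; vc=[10]
#5 0xa3→b10/s0 VC-HIT; vc=[14]
#6 0x2b→b2/s0 MISS; vc=[14,10]
#7 0xa7→b10/s0 VC-HIT; vc=[14,2]
#8 0xa8→b10/s0 L1-HIT; vc=[14,2]
#9 0x27→b2/s0 VC-HIT; vc=[14,10]
#10 0xaa→b10/s0 VC-HIT; vc=[14,2]
#11 0x2f→b2/s0 VC-HIT; vc=[14,10]
#12 0xe8→b14/s0 VC-HIT; vc=[2,10]

OUTCOME = VC-HIT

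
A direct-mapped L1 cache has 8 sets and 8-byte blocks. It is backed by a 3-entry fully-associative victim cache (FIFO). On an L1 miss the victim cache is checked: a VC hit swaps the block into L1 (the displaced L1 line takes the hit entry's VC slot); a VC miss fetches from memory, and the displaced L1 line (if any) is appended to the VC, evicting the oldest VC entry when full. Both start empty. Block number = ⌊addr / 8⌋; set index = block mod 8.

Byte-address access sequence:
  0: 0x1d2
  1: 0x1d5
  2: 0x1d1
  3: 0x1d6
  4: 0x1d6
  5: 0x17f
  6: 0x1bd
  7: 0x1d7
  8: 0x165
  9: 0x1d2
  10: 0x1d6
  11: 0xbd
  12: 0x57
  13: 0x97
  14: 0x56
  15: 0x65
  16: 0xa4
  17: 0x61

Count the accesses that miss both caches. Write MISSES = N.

  [0] addr=0x1d2 blk=58 s=2: MISS | VC []
  [1] addr=0x1d5 blk=58 s=2: L1-HIT | VC []
  [2] addr=0x1d1 blk=58 s=2: L1-HIT | VC []
  [3] addr=0x1d6 blk=58 s=2: L1-HIT | VC []
  [4] addr=0x1d6 blk=58 s=2: L1-HIT | VC []
  [5] addr=0x17f blk=47 s=7: MISS | VC []
  [6] addr=0x1bd blk=55 s=7: MISS | VC [47]
  [7] addr=0x1d7 blk=58 s=2: L1-HIT | VC [47]
  [8] addr=0x165 blk=44 s=4: MISS | VC [47]
  [9] addr=0x1d2 blk=58 s=2: L1-HIT | VC [47]
  [10] addr=0x1d6 blk=58 s=2: L1-HIT | VC [47]
  [11] addr=0xbd blk=23 s=7: MISS | VC [47, 55]
  [12] addr=0x57 blk=10 s=2: MISS | VC [47, 55, 58]
  [13] addr=0x97 blk=18 s=2: MISS | VC [55, 58, 10]
  [14] addr=0x56 blk=10 s=2: VC-HIT | VC [55, 58, 18]
  [15] addr=0x65 blk=12 s=4: MISS | VC [58, 18, 44]
  [16] addr=0xa4 blk=20 s=4: MISS | VC [18, 44, 12]
  [17] addr=0x61 blk=12 s=4: VC-HIT | VC [18, 44, 20]

MISSES = 9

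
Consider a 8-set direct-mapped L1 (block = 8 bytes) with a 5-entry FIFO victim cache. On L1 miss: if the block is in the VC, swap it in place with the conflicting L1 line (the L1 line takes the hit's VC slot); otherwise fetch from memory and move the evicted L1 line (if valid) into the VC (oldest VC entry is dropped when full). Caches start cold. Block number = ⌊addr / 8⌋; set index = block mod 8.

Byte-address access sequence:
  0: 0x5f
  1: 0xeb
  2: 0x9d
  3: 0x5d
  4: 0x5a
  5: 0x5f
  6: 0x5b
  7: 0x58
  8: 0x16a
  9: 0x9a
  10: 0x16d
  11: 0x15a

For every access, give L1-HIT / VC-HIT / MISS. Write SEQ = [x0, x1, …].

SEQ = [MISS, MISS, MISS, VC-HIT, L1-HIT, L1-HIT, L1-HIT, L1-HIT, MISS, VC-HIT, L1-HIT, MISS]

0: 0x5f (blk 11, set 3) → MISS  vc=[]
1: 0xeb (blk 29, set 5) → MISS  vc=[]
2: 0x9d (blk 19, set 3) → MISS  vc=[11]
3: 0x5d (blk 11, set 3) → VC-HIT  vc=[19]
4: 0x5a (blk 11, set 3) → L1-HIT  vc=[19]
5: 0x5f (blk 11, set 3) → L1-HIT  vc=[19]
6: 0x5b (blk 11, set 3) → L1-HIT  vc=[19]
7: 0x58 (blk 11, set 3) → L1-HIT  vc=[19]
8: 0x16a (blk 45, set 5) → MISS  vc=[19, 29]
9: 0x9a (blk 19, set 3) → VC-HIT  vc=[11, 29]
10: 0x16d (blk 45, set 5) → L1-HIT  vc=[11, 29]
11: 0x15a (blk 43, set 3) → MISS  vc=[11, 29, 19]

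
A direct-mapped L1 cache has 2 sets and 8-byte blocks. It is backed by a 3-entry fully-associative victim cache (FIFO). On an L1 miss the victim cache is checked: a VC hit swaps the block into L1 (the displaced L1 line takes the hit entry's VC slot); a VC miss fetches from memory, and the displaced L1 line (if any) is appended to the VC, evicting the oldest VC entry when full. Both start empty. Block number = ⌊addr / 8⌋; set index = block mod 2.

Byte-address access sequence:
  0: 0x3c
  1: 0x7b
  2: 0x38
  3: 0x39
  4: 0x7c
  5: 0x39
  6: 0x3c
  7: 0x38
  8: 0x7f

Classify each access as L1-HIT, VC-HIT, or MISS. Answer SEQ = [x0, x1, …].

SEQ = [MISS, MISS, VC-HIT, L1-HIT, VC-HIT, VC-HIT, L1-HIT, L1-HIT, VC-HIT]

#0 0x3c→b7/s1 MISS; vc=[]
#1 0x7b→b15/s1 MISS; vc=[7]
#2 0x38→b7/s1 VC-HIT; vc=[15]
#3 0x39→b7/s1 L1-HIT; vc=[15]
#4 0x7c→b15/s1 VC-HIT; vc=[7]
#5 0x39→b7/s1 VC-HIT; vc=[15]
#6 0x3c→b7/s1 L1-HIT; vc=[15]
#7 0x38→b7/s1 L1-HIT; vc=[15]
#8 0x7f→b15/s1 VC-HIT; vc=[7]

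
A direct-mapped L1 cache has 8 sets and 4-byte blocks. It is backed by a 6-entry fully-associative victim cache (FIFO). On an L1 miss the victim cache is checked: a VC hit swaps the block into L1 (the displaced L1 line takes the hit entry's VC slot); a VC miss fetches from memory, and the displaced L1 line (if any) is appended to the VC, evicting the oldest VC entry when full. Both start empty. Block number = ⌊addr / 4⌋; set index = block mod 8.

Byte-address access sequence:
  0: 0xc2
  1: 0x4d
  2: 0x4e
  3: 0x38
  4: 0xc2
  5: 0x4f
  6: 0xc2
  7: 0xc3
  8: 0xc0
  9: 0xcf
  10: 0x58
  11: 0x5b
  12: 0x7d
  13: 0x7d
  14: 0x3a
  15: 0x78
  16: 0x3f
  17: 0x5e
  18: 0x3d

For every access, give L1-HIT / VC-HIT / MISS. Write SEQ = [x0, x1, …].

  [0] addr=0xc2 blk=48 s=0: MISS | VC []
  [1] addr=0x4d blk=19 s=3: MISS | VC []
  [2] addr=0x4e blk=19 s=3: L1-HIT | VC []
  [3] addr=0x38 blk=14 s=6: MISS | VC []
  [4] addr=0xc2 blk=48 s=0: L1-HIT | VC []
  [5] addr=0x4f blk=19 s=3: L1-HIT | VC []
  [6] addr=0xc2 blk=48 s=0: L1-HIT | VC []
  [7] addr=0xc3 blk=48 s=0: L1-HIT | VC []
  [8] addr=0xc0 blk=48 s=0: L1-HIT | VC []
  [9] addr=0xcf blk=51 s=3: MISS | VC [19]
  [10] addr=0x58 blk=22 s=6: MISS | VC [19, 14]
  [11] addr=0x5b blk=22 s=6: L1-HIT | VC [19, 14]
  [12] addr=0x7d blk=31 s=7: MISS | VC [19, 14]
  [13] addr=0x7d blk=31 s=7: L1-HIT | VC [19, 14]
  [14] addr=0x3a blk=14 s=6: VC-HIT | VC [19, 22]
  [15] addr=0x78 blk=30 s=6: MISS | VC [19, 22, 14]
  [16] addr=0x3f blk=15 s=7: MISS | VC [19, 22, 14, 31]
  [17] addr=0x5e blk=23 s=7: MISS | VC [19, 22, 14, 31, 15]
  [18] addr=0x3d blk=15 s=7: VC-HIT | VC [19, 22, 14, 31, 23]

SEQ = [MISS, MISS, L1-HIT, MISS, L1-HIT, L1-HIT, L1-HIT, L1-HIT, L1-HIT, MISS, MISS, L1-HIT, MISS, L1-HIT, VC-HIT, MISS, MISS, MISS, VC-HIT]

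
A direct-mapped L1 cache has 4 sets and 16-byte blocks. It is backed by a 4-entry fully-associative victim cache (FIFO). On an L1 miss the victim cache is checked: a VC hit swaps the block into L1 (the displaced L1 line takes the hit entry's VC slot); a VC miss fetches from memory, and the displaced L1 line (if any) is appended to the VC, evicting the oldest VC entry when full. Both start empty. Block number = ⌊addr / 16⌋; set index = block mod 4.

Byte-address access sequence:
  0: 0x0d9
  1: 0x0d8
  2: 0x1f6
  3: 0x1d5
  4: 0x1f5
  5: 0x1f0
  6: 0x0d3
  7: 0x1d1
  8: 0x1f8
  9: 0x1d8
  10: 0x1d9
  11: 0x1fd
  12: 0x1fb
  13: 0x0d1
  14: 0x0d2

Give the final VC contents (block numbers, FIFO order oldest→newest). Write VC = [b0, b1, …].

  [0] addr=0xd9 blk=13 s=1: MISS | VC []
  [1] addr=0xd8 blk=13 s=1: L1-HIT | VC []
  [2] addr=0x1f6 blk=31 s=3: MISS | VC []
  [3] addr=0x1d5 blk=29 s=1: MISS | VC [13]
  [4] addr=0x1f5 blk=31 s=3: L1-HIT | VC [13]
  [5] addr=0x1f0 blk=31 s=3: L1-HIT | VC [13]
  [6] addr=0xd3 blk=13 s=1: VC-HIT | VC [29]
  [7] addr=0x1d1 blk=29 s=1: VC-HIT | VC [13]
  [8] addr=0x1f8 blk=31 s=3: L1-HIT | VC [13]
  [9] addr=0x1d8 blk=29 s=1: L1-HIT | VC [13]
  [10] addr=0x1d9 blk=29 s=1: L1-HIT | VC [13]
  [11] addr=0x1fd blk=31 s=3: L1-HIT | VC [13]
  [12] addr=0x1fb blk=31 s=3: L1-HIT | VC [13]
  [13] addr=0xd1 blk=13 s=1: VC-HIT | VC [29]
  [14] addr=0xd2 blk=13 s=1: L1-HIT | VC [29]

VC = [29]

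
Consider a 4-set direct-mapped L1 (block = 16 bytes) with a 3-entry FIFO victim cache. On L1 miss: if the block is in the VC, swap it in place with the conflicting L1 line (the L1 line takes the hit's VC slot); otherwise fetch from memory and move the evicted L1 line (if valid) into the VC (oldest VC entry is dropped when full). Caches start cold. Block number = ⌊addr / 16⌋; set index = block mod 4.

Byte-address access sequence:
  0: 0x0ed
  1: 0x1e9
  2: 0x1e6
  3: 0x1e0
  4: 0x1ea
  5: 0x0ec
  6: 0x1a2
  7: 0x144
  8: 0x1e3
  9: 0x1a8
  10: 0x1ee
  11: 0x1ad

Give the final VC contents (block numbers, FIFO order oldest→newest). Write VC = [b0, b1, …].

VC = [30, 14]

0: 0xed (blk 14, set 2) → MISS  vc=[]
1: 0x1e9 (blk 30, set 2) → MISS  vc=[14]
2: 0x1e6 (blk 30, set 2) → L1-HIT  vc=[14]
3: 0x1e0 (blk 30, set 2) → L1-HIT  vc=[14]
4: 0x1ea (blk 30, set 2) → L1-HIT  vc=[14]
5: 0xec (blk 14, set 2) → VC-HIT  vc=[30]
6: 0x1a2 (blk 26, set 2) → MISS  vc=[30, 14]
7: 0x144 (blk 20, set 0) → MISS  vc=[30, 14]
8: 0x1e3 (blk 30, set 2) → VC-HIT  vc=[26, 14]
9: 0x1a8 (blk 26, set 2) → VC-HIT  vc=[30, 14]
10: 0x1ee (blk 30, set 2) → VC-HIT  vc=[26, 14]
11: 0x1ad (blk 26, set 2) → VC-HIT  vc=[30, 14]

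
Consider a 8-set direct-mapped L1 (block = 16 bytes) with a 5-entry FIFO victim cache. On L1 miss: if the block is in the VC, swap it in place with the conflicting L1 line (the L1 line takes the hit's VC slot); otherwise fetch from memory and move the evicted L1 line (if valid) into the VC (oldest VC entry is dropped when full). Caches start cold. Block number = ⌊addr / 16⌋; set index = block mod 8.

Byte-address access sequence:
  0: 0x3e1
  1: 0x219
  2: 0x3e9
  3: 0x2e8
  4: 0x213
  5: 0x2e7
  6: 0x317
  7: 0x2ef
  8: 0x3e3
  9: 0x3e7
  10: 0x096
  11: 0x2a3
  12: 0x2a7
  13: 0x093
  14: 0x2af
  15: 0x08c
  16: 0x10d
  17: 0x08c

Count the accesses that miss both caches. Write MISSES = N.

#0 0x3e1→b62/s6 MISS; vc=[]
#1 0x219→b33/s1 MISS; vc=[]
#2 0x3e9→b62/s6 L1-HIT; vc=[]
#3 0x2e8→b46/s6 MISS; vc=[62]
#4 0x213→b33/s1 L1-HIT; vc=[62]
#5 0x2e7→b46/s6 L1-HIT; vc=[62]
#6 0x317→b49/s1 MISS; vc=[62,33]
#7 0x2ef→b46/s6 L1-HIT; vc=[62,33]
#8 0x3e3→b62/s6 VC-HIT; vc=[46,33]
#9 0x3e7→b62/s6 L1-HIT; vc=[46,33]
#10 0x96→b9/s1 MISS; vc=[46,33,49]
#11 0x2a3→b42/s2 MISS; vc=[46,33,49]
#12 0x2a7→b42/s2 L1-HIT; vc=[46,33,49]
#13 0x93→b9/s1 L1-HIT; vc=[46,33,49]
#14 0x2af→b42/s2 L1-HIT; vc=[46,33,49]
#15 0x8c→b8/s0 MISS; vc=[46,33,49]
#16 0x10d→b16/s0 MISS; vc=[46,33,49,8]
#17 0x8c→b8/s0 VC-HIT; vc=[46,33,49,16]

MISSES = 8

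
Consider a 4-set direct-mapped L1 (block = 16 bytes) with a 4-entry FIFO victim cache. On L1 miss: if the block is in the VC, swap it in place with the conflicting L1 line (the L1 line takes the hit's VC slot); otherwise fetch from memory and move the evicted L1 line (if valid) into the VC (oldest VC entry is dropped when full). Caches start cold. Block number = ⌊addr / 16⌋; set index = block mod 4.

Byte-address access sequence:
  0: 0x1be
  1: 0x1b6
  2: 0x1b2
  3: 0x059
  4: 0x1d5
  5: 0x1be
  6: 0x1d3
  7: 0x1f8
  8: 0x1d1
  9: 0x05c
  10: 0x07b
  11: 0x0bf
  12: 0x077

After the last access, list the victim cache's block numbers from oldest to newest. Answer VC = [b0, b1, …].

VC = [29, 27, 31, 11]

0: 0x1be (blk 27, set 3) → MISS  vc=[]
1: 0x1b6 (blk 27, set 3) → L1-HIT  vc=[]
2: 0x1b2 (blk 27, set 3) → L1-HIT  vc=[]
3: 0x59 (blk 5, set 1) → MISS  vc=[]
4: 0x1d5 (blk 29, set 1) → MISS  vc=[5]
5: 0x1be (blk 27, set 3) → L1-HIT  vc=[5]
6: 0x1d3 (blk 29, set 1) → L1-HIT  vc=[5]
7: 0x1f8 (blk 31, set 3) → MISS  vc=[5, 27]
8: 0x1d1 (blk 29, set 1) → L1-HIT  vc=[5, 27]
9: 0x5c (blk 5, set 1) → VC-HIT  vc=[29, 27]
10: 0x7b (blk 7, set 3) → MISS  vc=[29, 27, 31]
11: 0xbf (blk 11, set 3) → MISS  vc=[29, 27, 31, 7]
12: 0x77 (blk 7, set 3) → VC-HIT  vc=[29, 27, 31, 11]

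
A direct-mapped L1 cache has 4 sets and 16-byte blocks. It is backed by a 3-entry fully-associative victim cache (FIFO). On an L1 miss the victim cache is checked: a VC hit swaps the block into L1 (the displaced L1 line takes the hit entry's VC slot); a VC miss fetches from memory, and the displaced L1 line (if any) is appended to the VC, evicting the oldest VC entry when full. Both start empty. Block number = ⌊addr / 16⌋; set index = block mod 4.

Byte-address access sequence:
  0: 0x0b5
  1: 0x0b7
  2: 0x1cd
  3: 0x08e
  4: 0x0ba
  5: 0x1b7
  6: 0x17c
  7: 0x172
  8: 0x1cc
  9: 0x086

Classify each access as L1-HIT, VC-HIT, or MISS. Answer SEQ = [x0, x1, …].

  [0] addr=0xb5 blk=11 s=3: MISS | VC []
  [1] addr=0xb7 blk=11 s=3: L1-HIT | VC []
  [2] addr=0x1cd blk=28 s=0: MISS | VC []
  [3] addr=0x8e blk=8 s=0: MISS | VC [28]
  [4] addr=0xba blk=11 s=3: L1-HIT | VC [28]
  [5] addr=0x1b7 blk=27 s=3: MISS | VC [28, 11]
  [6] addr=0x17c blk=23 s=3: MISS | VC [28, 11, 27]
  [7] addr=0x172 blk=23 s=3: L1-HIT | VC [28, 11, 27]
  [8] addr=0x1cc blk=28 s=0: VC-HIT | VC [8, 11, 27]
  [9] addr=0x86 blk=8 s=0: VC-HIT | VC [28, 11, 27]

SEQ = [MISS, L1-HIT, MISS, MISS, L1-HIT, MISS, MISS, L1-HIT, VC-HIT, VC-HIT]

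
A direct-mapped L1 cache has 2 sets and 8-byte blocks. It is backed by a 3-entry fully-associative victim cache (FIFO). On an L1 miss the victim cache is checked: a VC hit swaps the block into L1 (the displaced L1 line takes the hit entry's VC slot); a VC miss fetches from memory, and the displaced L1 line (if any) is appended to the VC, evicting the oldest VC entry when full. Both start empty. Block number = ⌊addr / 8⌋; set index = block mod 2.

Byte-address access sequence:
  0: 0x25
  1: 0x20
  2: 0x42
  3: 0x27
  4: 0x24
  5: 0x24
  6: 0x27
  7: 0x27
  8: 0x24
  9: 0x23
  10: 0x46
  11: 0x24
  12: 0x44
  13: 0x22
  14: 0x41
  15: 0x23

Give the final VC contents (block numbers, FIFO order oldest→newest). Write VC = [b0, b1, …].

VC = [8]

  [0] addr=0x25 blk=4 s=0: MISS | VC []
  [1] addr=0x20 blk=4 s=0: L1-HIT | VC []
  [2] addr=0x42 blk=8 s=0: MISS | VC [4]
  [3] addr=0x27 blk=4 s=0: VC-HIT | VC [8]
  [4] addr=0x24 blk=4 s=0: L1-HIT | VC [8]
  [5] addr=0x24 blk=4 s=0: L1-HIT | VC [8]
  [6] addr=0x27 blk=4 s=0: L1-HIT | VC [8]
  [7] addr=0x27 blk=4 s=0: L1-HIT | VC [8]
  [8] addr=0x24 blk=4 s=0: L1-HIT | VC [8]
  [9] addr=0x23 blk=4 s=0: L1-HIT | VC [8]
  [10] addr=0x46 blk=8 s=0: VC-HIT | VC [4]
  [11] addr=0x24 blk=4 s=0: VC-HIT | VC [8]
  [12] addr=0x44 blk=8 s=0: VC-HIT | VC [4]
  [13] addr=0x22 blk=4 s=0: VC-HIT | VC [8]
  [14] addr=0x41 blk=8 s=0: VC-HIT | VC [4]
  [15] addr=0x23 blk=4 s=0: VC-HIT | VC [8]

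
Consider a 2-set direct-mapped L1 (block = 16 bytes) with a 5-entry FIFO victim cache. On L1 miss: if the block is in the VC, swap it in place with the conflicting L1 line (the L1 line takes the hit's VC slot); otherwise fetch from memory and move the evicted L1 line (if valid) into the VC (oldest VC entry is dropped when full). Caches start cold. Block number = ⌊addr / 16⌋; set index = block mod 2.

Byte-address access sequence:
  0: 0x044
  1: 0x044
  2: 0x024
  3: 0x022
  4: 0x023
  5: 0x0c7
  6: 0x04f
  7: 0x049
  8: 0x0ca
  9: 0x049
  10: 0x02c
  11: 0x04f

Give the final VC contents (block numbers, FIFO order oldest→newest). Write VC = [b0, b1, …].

0: 0x44 (blk 4, set 0) → MISS  vc=[]
1: 0x44 (blk 4, set 0) → L1-HIT  vc=[]
2: 0x24 (blk 2, set 0) → MISS  vc=[4]
3: 0x22 (blk 2, set 0) → L1-HIT  vc=[4]
4: 0x23 (blk 2, set 0) → L1-HIT  vc=[4]
5: 0xc7 (blk 12, set 0) → MISS  vc=[4, 2]
6: 0x4f (blk 4, set 0) → VC-HIT  vc=[12, 2]
7: 0x49 (blk 4, set 0) → L1-HIT  vc=[12, 2]
8: 0xca (blk 12, set 0) → VC-HIT  vc=[4, 2]
9: 0x49 (blk 4, set 0) → VC-HIT  vc=[12, 2]
10: 0x2c (blk 2, set 0) → VC-HIT  vc=[12, 4]
11: 0x4f (blk 4, set 0) → VC-HIT  vc=[12, 2]

VC = [12, 2]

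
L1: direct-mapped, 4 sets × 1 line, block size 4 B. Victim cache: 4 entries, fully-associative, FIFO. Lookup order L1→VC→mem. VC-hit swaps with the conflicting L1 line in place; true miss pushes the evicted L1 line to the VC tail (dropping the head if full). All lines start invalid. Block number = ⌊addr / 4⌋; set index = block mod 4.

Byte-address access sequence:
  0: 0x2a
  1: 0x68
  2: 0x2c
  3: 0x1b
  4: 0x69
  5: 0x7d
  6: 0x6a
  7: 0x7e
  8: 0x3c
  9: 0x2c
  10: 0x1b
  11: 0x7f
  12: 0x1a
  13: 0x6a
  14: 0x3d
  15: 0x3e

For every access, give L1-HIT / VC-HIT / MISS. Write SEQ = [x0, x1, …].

  [0] addr=0x2a blk=10 s=2: MISS | VC []
  [1] addr=0x68 blk=26 s=2: MISS | VC [10]
  [2] addr=0x2c blk=11 s=3: MISS | VC [10]
  [3] addr=0x1b blk=6 s=2: MISS | VC [10, 26]
  [4] addr=0x69 blk=26 s=2: VC-HIT | VC [10, 6]
  [5] addr=0x7d blk=31 s=3: MISS | VC [10, 6, 11]
  [6] addr=0x6a blk=26 s=2: L1-HIT | VC [10, 6, 11]
  [7] addr=0x7e blk=31 s=3: L1-HIT | VC [10, 6, 11]
  [8] addr=0x3c blk=15 s=3: MISS | VC [10, 6, 11, 31]
  [9] addr=0x2c blk=11 s=3: VC-HIT | VC [10, 6, 15, 31]
  [10] addr=0x1b blk=6 s=2: VC-HIT | VC [10, 26, 15, 31]
  [11] addr=0x7f blk=31 s=3: VC-HIT | VC [10, 26, 15, 11]
  [12] addr=0x1a blk=6 s=2: L1-HIT | VC [10, 26, 15, 11]
  [13] addr=0x6a blk=26 s=2: VC-HIT | VC [10, 6, 15, 11]
  [14] addr=0x3d blk=15 s=3: VC-HIT | VC [10, 6, 31, 11]
  [15] addr=0x3e blk=15 s=3: L1-HIT | VC [10, 6, 31, 11]

SEQ = [MISS, MISS, MISS, MISS, VC-HIT, MISS, L1-HIT, L1-HIT, MISS, VC-HIT, VC-HIT, VC-HIT, L1-HIT, VC-HIT, VC-HIT, L1-HIT]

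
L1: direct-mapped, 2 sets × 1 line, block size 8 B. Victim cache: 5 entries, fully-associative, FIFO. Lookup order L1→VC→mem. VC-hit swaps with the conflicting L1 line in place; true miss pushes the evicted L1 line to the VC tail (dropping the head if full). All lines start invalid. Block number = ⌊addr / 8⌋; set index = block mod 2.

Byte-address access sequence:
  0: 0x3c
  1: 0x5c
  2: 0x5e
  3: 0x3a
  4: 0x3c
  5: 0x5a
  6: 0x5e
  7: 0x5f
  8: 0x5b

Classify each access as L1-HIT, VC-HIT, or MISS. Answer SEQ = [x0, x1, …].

#0 0x3c→b7/s1 MISS; vc=[]
#1 0x5c→b11/s1 MISS; vc=[7]
#2 0x5e→b11/s1 L1-HIT; vc=[7]
#3 0x3a→b7/s1 VC-HIT; vc=[11]
#4 0x3c→b7/s1 L1-HIT; vc=[11]
#5 0x5a→b11/s1 VC-HIT; vc=[7]
#6 0x5e→b11/s1 L1-HIT; vc=[7]
#7 0x5f→b11/s1 L1-HIT; vc=[7]
#8 0x5b→b11/s1 L1-HIT; vc=[7]

SEQ = [MISS, MISS, L1-HIT, VC-HIT, L1-HIT, VC-HIT, L1-HIT, L1-HIT, L1-HIT]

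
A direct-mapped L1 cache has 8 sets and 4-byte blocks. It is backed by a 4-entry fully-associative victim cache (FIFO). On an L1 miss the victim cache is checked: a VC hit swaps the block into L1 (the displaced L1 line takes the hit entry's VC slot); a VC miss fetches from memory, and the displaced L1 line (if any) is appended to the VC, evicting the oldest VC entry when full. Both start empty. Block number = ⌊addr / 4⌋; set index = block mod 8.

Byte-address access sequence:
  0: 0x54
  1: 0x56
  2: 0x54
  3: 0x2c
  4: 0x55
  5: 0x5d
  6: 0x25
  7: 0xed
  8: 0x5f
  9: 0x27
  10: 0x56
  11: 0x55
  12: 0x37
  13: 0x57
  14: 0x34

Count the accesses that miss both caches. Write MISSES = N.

#0 0x54→b21/s5 MISS; vc=[]
#1 0x56→b21/s5 L1-HIT; vc=[]
#2 0x54→b21/s5 L1-HIT; vc=[]
#3 0x2c→b11/s3 MISS; vc=[]
#4 0x55→b21/s5 L1-HIT; vc=[]
#5 0x5d→b23/s7 MISS; vc=[]
#6 0x25→b9/s1 MISS; vc=[]
#7 0xed→b59/s3 MISS; vc=[11]
#8 0x5f→b23/s7 L1-HIT; vc=[11]
#9 0x27→b9/s1 L1-HIT; vc=[11]
#10 0x56→b21/s5 L1-HIT; vc=[11]
#11 0x55→b21/s5 L1-HIT; vc=[11]
#12 0x37→b13/s5 MISS; vc=[11,21]
#13 0x57→b21/s5 VC-HIT; vc=[11,13]
#14 0x34→b13/s5 VC-HIT; vc=[11,21]

MISSES = 6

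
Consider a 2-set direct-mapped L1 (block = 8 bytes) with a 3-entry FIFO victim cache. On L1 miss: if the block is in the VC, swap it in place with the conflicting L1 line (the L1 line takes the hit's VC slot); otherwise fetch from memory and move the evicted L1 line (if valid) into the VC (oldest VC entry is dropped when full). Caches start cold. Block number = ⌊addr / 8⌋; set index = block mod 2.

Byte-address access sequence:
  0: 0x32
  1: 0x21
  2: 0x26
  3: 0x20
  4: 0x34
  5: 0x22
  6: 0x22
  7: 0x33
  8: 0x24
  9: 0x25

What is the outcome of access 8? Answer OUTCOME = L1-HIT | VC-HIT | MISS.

  [0] addr=0x32 blk=6 s=0: MISS | VC []
  [1] addr=0x21 blk=4 s=0: MISS | VC [6]
  [2] addr=0x26 blk=4 s=0: L1-HIT | VC [6]
  [3] addr=0x20 blk=4 s=0: L1-HIT | VC [6]
  [4] addr=0x34 blk=6 s=0: VC-HIT | VC [4]
  [5] addr=0x22 blk=4 s=0: VC-HIT | VC [6]
  [6] addr=0x22 blk=4 s=0: L1-HIT | VC [6]
  [7] addr=0x33 blk=6 s=0: VC-HIT | VC [4]
  [8] addr=0x24 blk=4 s=0: VC-HIT | VC [6]
  [9] addr=0x25 blk=4 s=0: L1-HIT | VC [6]

OUTCOME = VC-HIT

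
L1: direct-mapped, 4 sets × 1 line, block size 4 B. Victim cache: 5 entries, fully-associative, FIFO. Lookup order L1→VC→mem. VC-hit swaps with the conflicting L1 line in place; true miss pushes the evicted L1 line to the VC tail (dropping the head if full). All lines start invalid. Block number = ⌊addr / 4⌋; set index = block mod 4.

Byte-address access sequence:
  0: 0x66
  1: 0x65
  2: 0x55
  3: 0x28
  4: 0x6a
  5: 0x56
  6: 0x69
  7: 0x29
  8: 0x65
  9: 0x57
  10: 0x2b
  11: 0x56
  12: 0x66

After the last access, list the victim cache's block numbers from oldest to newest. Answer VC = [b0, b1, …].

VC = [21, 26]

0: 0x66 (blk 25, set 1) → MISS  vc=[]
1: 0x65 (blk 25, set 1) → L1-HIT  vc=[]
2: 0x55 (blk 21, set 1) → MISS  vc=[25]
3: 0x28 (blk 10, set 2) → MISS  vc=[25]
4: 0x6a (blk 26, set 2) → MISS  vc=[25, 10]
5: 0x56 (blk 21, set 1) → L1-HIT  vc=[25, 10]
6: 0x69 (blk 26, set 2) → L1-HIT  vc=[25, 10]
7: 0x29 (blk 10, set 2) → VC-HIT  vc=[25, 26]
8: 0x65 (blk 25, set 1) → VC-HIT  vc=[21, 26]
9: 0x57 (blk 21, set 1) → VC-HIT  vc=[25, 26]
10: 0x2b (blk 10, set 2) → L1-HIT  vc=[25, 26]
11: 0x56 (blk 21, set 1) → L1-HIT  vc=[25, 26]
12: 0x66 (blk 25, set 1) → VC-HIT  vc=[21, 26]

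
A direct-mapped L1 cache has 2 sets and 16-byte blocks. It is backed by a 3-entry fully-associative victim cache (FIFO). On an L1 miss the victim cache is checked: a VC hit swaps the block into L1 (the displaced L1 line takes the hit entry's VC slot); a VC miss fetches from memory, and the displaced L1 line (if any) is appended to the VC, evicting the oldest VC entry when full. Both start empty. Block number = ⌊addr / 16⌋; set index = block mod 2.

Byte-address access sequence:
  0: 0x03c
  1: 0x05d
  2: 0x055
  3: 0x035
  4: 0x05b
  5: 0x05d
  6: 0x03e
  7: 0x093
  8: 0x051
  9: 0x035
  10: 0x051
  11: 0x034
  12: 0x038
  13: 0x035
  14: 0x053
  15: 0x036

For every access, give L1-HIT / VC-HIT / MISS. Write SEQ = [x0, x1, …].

SEQ = [MISS, MISS, L1-HIT, VC-HIT, VC-HIT, L1-HIT, VC-HIT, MISS, VC-HIT, VC-HIT, VC-HIT, VC-HIT, L1-HIT, L1-HIT, VC-HIT, VC-HIT]

0: 0x3c (blk 3, set 1) → MISS  vc=[]
1: 0x5d (blk 5, set 1) → MISS  vc=[3]
2: 0x55 (blk 5, set 1) → L1-HIT  vc=[3]
3: 0x35 (blk 3, set 1) → VC-HIT  vc=[5]
4: 0x5b (blk 5, set 1) → VC-HIT  vc=[3]
5: 0x5d (blk 5, set 1) → L1-HIT  vc=[3]
6: 0x3e (blk 3, set 1) → VC-HIT  vc=[5]
7: 0x93 (blk 9, set 1) → MISS  vc=[5, 3]
8: 0x51 (blk 5, set 1) → VC-HIT  vc=[9, 3]
9: 0x35 (blk 3, set 1) → VC-HIT  vc=[9, 5]
10: 0x51 (blk 5, set 1) → VC-HIT  vc=[9, 3]
11: 0x34 (blk 3, set 1) → VC-HIT  vc=[9, 5]
12: 0x38 (blk 3, set 1) → L1-HIT  vc=[9, 5]
13: 0x35 (blk 3, set 1) → L1-HIT  vc=[9, 5]
14: 0x53 (blk 5, set 1) → VC-HIT  vc=[9, 3]
15: 0x36 (blk 3, set 1) → VC-HIT  vc=[9, 5]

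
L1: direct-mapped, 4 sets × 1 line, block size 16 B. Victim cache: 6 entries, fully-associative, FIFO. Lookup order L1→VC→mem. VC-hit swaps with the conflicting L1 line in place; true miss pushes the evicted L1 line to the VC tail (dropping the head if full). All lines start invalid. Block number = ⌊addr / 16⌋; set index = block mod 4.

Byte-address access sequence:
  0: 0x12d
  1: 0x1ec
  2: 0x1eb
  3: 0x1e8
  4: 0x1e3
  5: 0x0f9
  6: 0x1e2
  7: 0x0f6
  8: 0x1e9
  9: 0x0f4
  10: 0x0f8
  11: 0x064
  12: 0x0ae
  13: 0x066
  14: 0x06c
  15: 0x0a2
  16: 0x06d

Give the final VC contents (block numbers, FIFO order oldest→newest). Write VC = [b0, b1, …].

VC = [18, 30, 10]

0: 0x12d (blk 18, set 2) → MISS  vc=[]
1: 0x1ec (blk 30, set 2) → MISS  vc=[18]
2: 0x1eb (blk 30, set 2) → L1-HIT  vc=[18]
3: 0x1e8 (blk 30, set 2) → L1-HIT  vc=[18]
4: 0x1e3 (blk 30, set 2) → L1-HIT  vc=[18]
5: 0xf9 (blk 15, set 3) → MISS  vc=[18]
6: 0x1e2 (blk 30, set 2) → L1-HIT  vc=[18]
7: 0xf6 (blk 15, set 3) → L1-HIT  vc=[18]
8: 0x1e9 (blk 30, set 2) → L1-HIT  vc=[18]
9: 0xf4 (blk 15, set 3) → L1-HIT  vc=[18]
10: 0xf8 (blk 15, set 3) → L1-HIT  vc=[18]
11: 0x64 (blk 6, set 2) → MISS  vc=[18, 30]
12: 0xae (blk 10, set 2) → MISS  vc=[18, 30, 6]
13: 0x66 (blk 6, set 2) → VC-HIT  vc=[18, 30, 10]
14: 0x6c (blk 6, set 2) → L1-HIT  vc=[18, 30, 10]
15: 0xa2 (blk 10, set 2) → VC-HIT  vc=[18, 30, 6]
16: 0x6d (blk 6, set 2) → VC-HIT  vc=[18, 30, 10]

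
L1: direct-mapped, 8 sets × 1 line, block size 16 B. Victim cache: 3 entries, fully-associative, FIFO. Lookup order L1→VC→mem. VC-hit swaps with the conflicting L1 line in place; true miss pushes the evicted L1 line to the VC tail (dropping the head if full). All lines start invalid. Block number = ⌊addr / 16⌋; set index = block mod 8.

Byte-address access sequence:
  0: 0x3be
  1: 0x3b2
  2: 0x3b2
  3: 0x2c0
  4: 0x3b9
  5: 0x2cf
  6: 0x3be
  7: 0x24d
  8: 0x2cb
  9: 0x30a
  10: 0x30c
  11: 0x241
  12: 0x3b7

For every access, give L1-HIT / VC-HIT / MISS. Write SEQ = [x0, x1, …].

  [0] addr=0x3be blk=59 s=3: MISS | VC []
  [1] addr=0x3b2 blk=59 s=3: L1-HIT | VC []
  [2] addr=0x3b2 blk=59 s=3: L1-HIT | VC []
  [3] addr=0x2c0 blk=44 s=4: MISS | VC []
  [4] addr=0x3b9 blk=59 s=3: L1-HIT | VC []
  [5] addr=0x2cf blk=44 s=4: L1-HIT | VC []
  [6] addr=0x3be blk=59 s=3: L1-HIT | VC []
  [7] addr=0x24d blk=36 s=4: MISS | VC [44]
  [8] addr=0x2cb blk=44 s=4: VC-HIT | VC [36]
  [9] addr=0x30a blk=48 s=0: MISS | VC [36]
  [10] addr=0x30c blk=48 s=0: L1-HIT | VC [36]
  [11] addr=0x241 blk=36 s=4: VC-HIT | VC [44]
  [12] addr=0x3b7 blk=59 s=3: L1-HIT | VC [44]

SEQ = [MISS, L1-HIT, L1-HIT, MISS, L1-HIT, L1-HIT, L1-HIT, MISS, VC-HIT, MISS, L1-HIT, VC-HIT, L1-HIT]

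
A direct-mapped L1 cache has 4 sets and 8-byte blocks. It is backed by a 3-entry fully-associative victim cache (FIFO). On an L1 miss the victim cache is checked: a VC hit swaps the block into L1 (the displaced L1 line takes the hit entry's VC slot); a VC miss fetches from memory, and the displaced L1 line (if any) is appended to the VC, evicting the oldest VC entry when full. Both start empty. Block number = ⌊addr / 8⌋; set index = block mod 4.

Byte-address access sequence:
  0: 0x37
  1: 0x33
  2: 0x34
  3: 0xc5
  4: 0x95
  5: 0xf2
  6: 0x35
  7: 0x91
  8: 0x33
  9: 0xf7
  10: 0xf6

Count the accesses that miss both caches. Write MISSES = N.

#0 0x37→b6/s2 MISS; vc=[]
#1 0x33→b6/s2 L1-HIT; vc=[]
#2 0x34→b6/s2 L1-HIT; vc=[]
#3 0xc5→b24/s0 MISS; vc=[]
#4 0x95→b18/s2 MISS; vc=[6]
#5 0xf2→b30/s2 MISS; vc=[6,18]
#6 0x35→b6/s2 VC-HIT; vc=[30,18]
#7 0x91→b18/s2 VC-HIT; vc=[30,6]
#8 0x33→b6/s2 VC-HIT; vc=[30,18]
#9 0xf7→b30/s2 VC-HIT; vc=[6,18]
#10 0xf6→b30/s2 L1-HIT; vc=[6,18]

MISSES = 4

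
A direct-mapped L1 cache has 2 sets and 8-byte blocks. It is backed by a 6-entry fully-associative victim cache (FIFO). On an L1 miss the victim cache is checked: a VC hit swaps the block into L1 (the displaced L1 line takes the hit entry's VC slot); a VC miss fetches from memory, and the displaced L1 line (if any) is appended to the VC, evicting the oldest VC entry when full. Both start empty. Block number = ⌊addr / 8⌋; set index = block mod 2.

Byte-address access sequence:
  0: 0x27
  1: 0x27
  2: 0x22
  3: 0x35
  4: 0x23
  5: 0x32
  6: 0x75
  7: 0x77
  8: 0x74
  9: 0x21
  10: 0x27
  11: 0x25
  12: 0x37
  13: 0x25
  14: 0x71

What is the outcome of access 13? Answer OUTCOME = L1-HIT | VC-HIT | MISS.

0: 0x27 (blk 4, set 0) → MISS  vc=[]
1: 0x27 (blk 4, set 0) → L1-HIT  vc=[]
2: 0x22 (blk 4, set 0) → L1-HIT  vc=[]
3: 0x35 (blk 6, set 0) → MISS  vc=[4]
4: 0x23 (blk 4, set 0) → VC-HIT  vc=[6]
5: 0x32 (blk 6, set 0) → VC-HIT  vc=[4]
6: 0x75 (blk 14, set 0) → MISS  vc=[4, 6]
7: 0x77 (blk 14, set 0) → L1-HIT  vc=[4, 6]
8: 0x74 (blk 14, set 0) → L1-HIT  vc=[4, 6]
9: 0x21 (blk 4, set 0) → VC-HIT  vc=[14, 6]
10: 0x27 (blk 4, set 0) → L1-HIT  vc=[14, 6]
11: 0x25 (blk 4, set 0) → L1-HIT  vc=[14, 6]
12: 0x37 (blk 6, set 0) → VC-HIT  vc=[14, 4]
13: 0x25 (blk 4, set 0) → VC-HIT  vc=[14, 6]
14: 0x71 (blk 14, set 0) → VC-HIT  vc=[4, 6]

OUTCOME = VC-HIT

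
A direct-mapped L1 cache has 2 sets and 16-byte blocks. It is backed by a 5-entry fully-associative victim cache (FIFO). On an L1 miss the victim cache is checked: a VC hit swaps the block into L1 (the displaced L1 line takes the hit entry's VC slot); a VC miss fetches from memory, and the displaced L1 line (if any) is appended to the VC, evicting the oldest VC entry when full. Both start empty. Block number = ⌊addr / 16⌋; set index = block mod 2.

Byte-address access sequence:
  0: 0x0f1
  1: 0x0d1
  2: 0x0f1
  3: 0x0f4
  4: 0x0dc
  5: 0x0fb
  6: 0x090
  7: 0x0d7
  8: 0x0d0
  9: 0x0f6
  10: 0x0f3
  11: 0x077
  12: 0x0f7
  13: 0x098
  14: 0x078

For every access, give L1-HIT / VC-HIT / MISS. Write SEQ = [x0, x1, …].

  [0] addr=0xf1 blk=15 s=1: MISS | VC []
  [1] addr=0xd1 blk=13 s=1: MISS | VC [15]
  [2] addr=0xf1 blk=15 s=1: VC-HIT | VC [13]
  [3] addr=0xf4 blk=15 s=1: L1-HIT | VC [13]
  [4] addr=0xdc blk=13 s=1: VC-HIT | VC [15]
  [5] addr=0xfb blk=15 s=1: VC-HIT | VC [13]
  [6] addr=0x90 blk=9 s=1: MISS | VC [13, 15]
  [7] addr=0xd7 blk=13 s=1: VC-HIT | VC [9, 15]
  [8] addr=0xd0 blk=13 s=1: L1-HIT | VC [9, 15]
  [9] addr=0xf6 blk=15 s=1: VC-HIT | VC [9, 13]
  [10] addr=0xf3 blk=15 s=1: L1-HIT | VC [9, 13]
  [11] addr=0x77 blk=7 s=1: MISS | VC [9, 13, 15]
  [12] addr=0xf7 blk=15 s=1: VC-HIT | VC [9, 13, 7]
  [13] addr=0x98 blk=9 s=1: VC-HIT | VC [15, 13, 7]
  [14] addr=0x78 blk=7 s=1: VC-HIT | VC [15, 13, 9]

SEQ = [MISS, MISS, VC-HIT, L1-HIT, VC-HIT, VC-HIT, MISS, VC-HIT, L1-HIT, VC-HIT, L1-HIT, MISS, VC-HIT, VC-HIT, VC-HIT]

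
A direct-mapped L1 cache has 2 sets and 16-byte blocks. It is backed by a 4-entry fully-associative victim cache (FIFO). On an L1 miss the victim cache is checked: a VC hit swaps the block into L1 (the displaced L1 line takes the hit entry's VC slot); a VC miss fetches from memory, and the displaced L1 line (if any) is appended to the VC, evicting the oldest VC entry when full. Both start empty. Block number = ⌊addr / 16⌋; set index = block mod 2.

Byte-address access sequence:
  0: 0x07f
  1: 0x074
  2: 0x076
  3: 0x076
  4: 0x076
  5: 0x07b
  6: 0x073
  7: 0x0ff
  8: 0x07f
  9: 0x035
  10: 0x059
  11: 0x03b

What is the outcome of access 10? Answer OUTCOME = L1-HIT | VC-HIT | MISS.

#0 0x7f→b7/s1 MISS; vc=[]
#1 0x74→b7/s1 L1-HIT; vc=[]
#2 0x76→b7/s1 L1-HIT; vc=[]
#3 0x76→b7/s1 L1-HIT; vc=[]
#4 0x76→b7/s1 L1-HIT; vc=[]
#5 0x7b→b7/s1 L1-HIT; vc=[]
#6 0x73→b7/s1 L1-HIT; vc=[]
#7 0xff→b15/s1 MISS; vc=[7]
#8 0x7f→b7/s1 VC-HIT; vc=[15]
#9 0x35→b3/s1 MISS; vc=[15,7]
#10 0x59→b5/s1 MISS; vc=[15,7,3]
#11 0x3b→b3/s1 VC-HIT; vc=[15,7,5]

OUTCOME = MISS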